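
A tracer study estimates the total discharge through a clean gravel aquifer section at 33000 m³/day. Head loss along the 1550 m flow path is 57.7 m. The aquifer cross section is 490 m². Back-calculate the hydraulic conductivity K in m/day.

1810

Hydraulic gradient i = Δh / L = 57.7 / 1550 = 0.03723.
From Q = K·A·i, K = Q / (A·i) = 33000 / (490.0 × 0.03723) = 1809 m/day.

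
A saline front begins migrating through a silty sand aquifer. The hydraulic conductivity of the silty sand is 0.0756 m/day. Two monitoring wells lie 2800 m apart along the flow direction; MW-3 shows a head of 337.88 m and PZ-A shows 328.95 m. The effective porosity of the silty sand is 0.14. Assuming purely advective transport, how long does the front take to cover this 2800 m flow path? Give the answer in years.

Hydraulic gradient i = (337.88 − 328.95) / 2800 = 8.93 / 2800 = 0.003189.
Darcy flux q = K · i = 0.07560 × 0.003189 = 0.0002411 m/day.
Seepage velocity v = q / n_e = 0.0002411 / 0.14 = 0.001722 m/day.
Travel time t = L / v = 2800 / 0.001722 = 1.626e+06 days = 4451 years.

4450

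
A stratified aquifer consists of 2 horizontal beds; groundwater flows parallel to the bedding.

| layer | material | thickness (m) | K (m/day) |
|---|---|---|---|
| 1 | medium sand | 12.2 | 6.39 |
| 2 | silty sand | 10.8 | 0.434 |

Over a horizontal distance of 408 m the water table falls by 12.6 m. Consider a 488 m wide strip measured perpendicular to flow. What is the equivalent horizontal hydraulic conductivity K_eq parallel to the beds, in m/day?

Flow is parallel to layering, so each bed carries its own Darcy discharge and the transmissivities add.
Σ(K_i·b_i) = 6.39×12.2 + 0.434×10.8 = 82.65 m²/day.
Total thickness b = 23.00 m, so K_eq = Σ(K_i·b_i)/b = 3.593 m/day.

3.59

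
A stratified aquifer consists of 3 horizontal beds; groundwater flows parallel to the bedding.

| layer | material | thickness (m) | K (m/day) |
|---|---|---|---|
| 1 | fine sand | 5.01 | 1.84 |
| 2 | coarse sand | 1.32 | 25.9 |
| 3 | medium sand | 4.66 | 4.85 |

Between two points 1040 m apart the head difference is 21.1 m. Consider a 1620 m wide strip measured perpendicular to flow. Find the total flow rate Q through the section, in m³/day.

Flow is parallel to layering, so each bed carries its own Darcy discharge and the transmissivities add.
Σ(K_i·b_i) = 1.84×5.01 + 25.9×1.32 + 4.85×4.66 = 66.01 m²/day.
Hydraulic gradient i = Δh / L = 21.1 / 1040 = 0.02029.
Q = Σ(K_i·b_i) · W · i = 66.01 × 1620 × 0.02029 = 2169 m³/day.

2170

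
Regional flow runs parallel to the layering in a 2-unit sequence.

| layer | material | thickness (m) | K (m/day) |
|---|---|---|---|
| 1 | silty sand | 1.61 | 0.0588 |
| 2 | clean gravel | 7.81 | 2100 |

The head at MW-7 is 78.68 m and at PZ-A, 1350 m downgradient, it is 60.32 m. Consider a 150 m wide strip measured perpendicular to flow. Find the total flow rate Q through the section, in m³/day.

33500

Flow is parallel to layering, so each bed carries its own Darcy discharge and the transmissivities add.
Σ(K_i·b_i) = 0.0588×1.61 + 2100×7.81 = 16401 m²/day.
Hydraulic gradient i = (78.68 − 60.32) / 1350 = 18.36 / 1350 = 0.01360.
Q = Σ(K_i·b_i) · W · i = 16401 × 150 × 0.01360 = 33458 m³/day.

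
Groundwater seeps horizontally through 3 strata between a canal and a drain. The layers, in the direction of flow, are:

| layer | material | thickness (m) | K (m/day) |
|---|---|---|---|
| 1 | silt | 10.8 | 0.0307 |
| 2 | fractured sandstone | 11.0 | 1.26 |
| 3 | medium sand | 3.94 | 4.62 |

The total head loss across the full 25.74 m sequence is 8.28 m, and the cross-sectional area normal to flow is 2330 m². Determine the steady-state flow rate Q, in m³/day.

Flow is perpendicular to layering, so the layers act in series and the equivalent K is the thickness-weighted harmonic mean.
Total thickness L = 10.8 + 11.0 + 3.94 = 25.74 m.
Σ(b_i/K_i) = 10.8/0.0307 + 11.0/1.26 + 3.94/4.62 = 361.4 d.
K_eq = L / Σ(b_i/K_i) = 25.74 / 361.4 = 0.07123 m/day.
Q = K_eq · A · (Δh/L) = 0.07123 × 2330 × (8.28/25.74) = 53.39 m³/day.

53.4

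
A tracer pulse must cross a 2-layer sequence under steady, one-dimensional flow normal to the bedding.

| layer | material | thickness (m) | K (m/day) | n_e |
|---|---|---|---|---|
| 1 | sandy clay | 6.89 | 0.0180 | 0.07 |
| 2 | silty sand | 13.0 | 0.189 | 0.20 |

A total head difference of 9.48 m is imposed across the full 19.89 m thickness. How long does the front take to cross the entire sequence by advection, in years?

0.402

With flow normal to the layers, continuity requires the same specific discharge q through every layer.
Σ(b_i/K_i) = 6.89/0.0180 + 13.0/0.189 = 451.6 d.
q = Δh / Σ(b_i/K_i) = 9.48 / 451.6 = 0.02099 m/day.
In each layer the seepage velocity is v_i = q/n_i, so the layer transit time is t_i = b_i·n_i / q:
  layer 1 (sandy clay): t_1 = 6.89 × 0.07 / 0.02099 = 22.97 d
  layer 2 (silty sand): t_2 = 13.0 × 0.20 / 0.02099 = 123.8 d
Total t = Σ t_i = 146.8 days = 0.4020 years.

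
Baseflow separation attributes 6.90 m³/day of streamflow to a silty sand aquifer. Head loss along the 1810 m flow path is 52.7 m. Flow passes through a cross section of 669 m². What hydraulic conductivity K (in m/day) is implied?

0.354

Hydraulic gradient i = Δh / L = 52.7 / 1810 = 0.02912.
From Q = K·A·i, K = Q / (A·i) = 6.90 / (669.0 × 0.02912) = 0.3542 m/day.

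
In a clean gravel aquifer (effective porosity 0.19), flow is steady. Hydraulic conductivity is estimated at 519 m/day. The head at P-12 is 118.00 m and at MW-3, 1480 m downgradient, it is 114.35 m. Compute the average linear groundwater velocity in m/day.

Hydraulic gradient i = (118.00 − 114.35) / 1480 = 3.65 / 1480 = 0.002466.
Darcy flux q = K · i = 519.0 × 0.002466 = 1.280 m/day.
Seepage velocity v = q / n_e = 1.280 / 0.19 = 6.737 m/day.

6.74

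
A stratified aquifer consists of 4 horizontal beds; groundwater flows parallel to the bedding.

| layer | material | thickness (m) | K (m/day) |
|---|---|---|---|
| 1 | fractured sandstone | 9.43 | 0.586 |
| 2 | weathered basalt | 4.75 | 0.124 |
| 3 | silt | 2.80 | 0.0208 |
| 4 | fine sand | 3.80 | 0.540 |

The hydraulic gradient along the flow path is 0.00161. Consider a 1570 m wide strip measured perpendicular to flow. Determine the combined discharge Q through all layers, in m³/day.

20.8

Flow is parallel to layering, so each bed carries its own Darcy discharge and the transmissivities add.
Σ(K_i·b_i) = 0.586×9.43 + 0.124×4.75 + 0.0208×2.80 + 0.540×3.80 = 8.225 m²/day.
Hydraulic gradient i = 0.00161.
Q = Σ(K_i·b_i) · W · i = 8.225 × 1570 × 0.001610 = 20.79 m³/day.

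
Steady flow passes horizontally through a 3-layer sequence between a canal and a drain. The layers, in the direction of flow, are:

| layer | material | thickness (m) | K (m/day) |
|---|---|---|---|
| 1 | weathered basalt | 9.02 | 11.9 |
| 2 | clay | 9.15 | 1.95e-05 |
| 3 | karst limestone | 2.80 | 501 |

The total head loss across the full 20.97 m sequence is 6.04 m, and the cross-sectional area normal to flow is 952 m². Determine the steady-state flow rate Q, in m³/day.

Flow is perpendicular to layering, so the layers act in series and the equivalent K is the thickness-weighted harmonic mean.
Total thickness L = 9.02 + 9.15 + 2.80 = 20.97 m.
Σ(b_i/K_i) = 9.02/11.9 + 9.15/1.95e-05 + 2.80/501 = 4.692e+05 d.
K_eq = L / Σ(b_i/K_i) = 20.97 / 4.692e+05 = 4.469e-05 m/day.
Q = K_eq · A · (Δh/L) = 4.469e-05 × 952 × (6.04/20.97) = 0.01225 m³/day.

0.0123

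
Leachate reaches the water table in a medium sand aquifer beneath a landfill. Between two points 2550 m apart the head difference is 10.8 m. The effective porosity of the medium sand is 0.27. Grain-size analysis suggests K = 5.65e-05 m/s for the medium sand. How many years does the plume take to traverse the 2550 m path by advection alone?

91.2

Convert K: 5.65e-05 m/s × 86400 = 4.882 m/day.
Hydraulic gradient i = Δh / L = 10.8 / 2550 = 0.004235.
Darcy flux q = K · i = 4.882 × 0.004235 = 0.02068 m/day.
Seepage velocity v = q / n_e = 0.02068 / 0.27 = 0.07657 m/day.
Travel time t = L / v = 2550 / 0.07657 = 33301 days = 91.17 years.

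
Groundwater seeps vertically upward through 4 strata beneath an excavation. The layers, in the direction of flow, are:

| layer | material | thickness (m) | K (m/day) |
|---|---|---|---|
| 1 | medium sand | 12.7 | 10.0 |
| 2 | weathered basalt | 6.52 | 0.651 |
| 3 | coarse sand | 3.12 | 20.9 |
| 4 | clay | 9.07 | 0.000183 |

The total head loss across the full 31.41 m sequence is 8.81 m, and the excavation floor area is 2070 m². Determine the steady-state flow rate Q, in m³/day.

0.368

Flow is perpendicular to layering, so the layers act in series and the equivalent K is the thickness-weighted harmonic mean.
Total thickness L = 12.7 + 6.52 + 3.12 + 9.07 = 31.41 m.
Σ(b_i/K_i) = 12.7/10.0 + 6.52/0.651 + 3.12/20.9 + 9.07/0.000183 = 49574 d.
K_eq = L / Σ(b_i/K_i) = 31.41 / 49574 = 0.0006336 m/day.
Q = K_eq · A · (Δh/L) = 0.0006336 × 2070 × (8.81/31.41) = 0.3679 m³/day.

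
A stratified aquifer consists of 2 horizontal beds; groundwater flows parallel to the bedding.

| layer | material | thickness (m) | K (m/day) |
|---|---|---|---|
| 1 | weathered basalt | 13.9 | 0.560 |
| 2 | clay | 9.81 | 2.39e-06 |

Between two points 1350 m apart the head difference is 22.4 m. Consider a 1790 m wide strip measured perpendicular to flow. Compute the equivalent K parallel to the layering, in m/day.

Flow is parallel to layering, so each bed carries its own Darcy discharge and the transmissivities add.
Σ(K_i·b_i) = 0.560×13.9 + 2.39e-06×9.81 = 7.784 m²/day.
Total thickness b = 23.71 m, so K_eq = Σ(K_i·b_i)/b = 0.3283 m/day.

0.328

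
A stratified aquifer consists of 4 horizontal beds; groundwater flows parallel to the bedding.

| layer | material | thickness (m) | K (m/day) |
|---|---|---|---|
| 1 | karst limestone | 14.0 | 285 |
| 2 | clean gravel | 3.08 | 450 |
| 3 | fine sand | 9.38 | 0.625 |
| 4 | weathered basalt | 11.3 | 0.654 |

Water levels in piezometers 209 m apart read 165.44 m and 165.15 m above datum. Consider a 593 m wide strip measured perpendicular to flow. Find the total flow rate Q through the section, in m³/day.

Flow is parallel to layering, so each bed carries its own Darcy discharge and the transmissivities add.
Σ(K_i·b_i) = 285×14.0 + 450×3.08 + 0.625×9.38 + 0.654×11.3 = 5389 m²/day.
Hydraulic gradient i = (165.44 − 165.15) / 209 = 0.29 / 209 = 0.001388.
Q = Σ(K_i·b_i) · W · i = 5389 × 593 × 0.001388 = 4434 m³/day.

4430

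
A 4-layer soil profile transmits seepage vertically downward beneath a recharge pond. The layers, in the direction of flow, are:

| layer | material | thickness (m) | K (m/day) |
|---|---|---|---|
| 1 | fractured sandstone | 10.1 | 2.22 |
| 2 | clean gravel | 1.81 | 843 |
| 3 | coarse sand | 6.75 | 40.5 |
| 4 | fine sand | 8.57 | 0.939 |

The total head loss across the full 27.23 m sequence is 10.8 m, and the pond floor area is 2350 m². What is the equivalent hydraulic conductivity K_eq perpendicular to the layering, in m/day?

1.97

Flow is perpendicular to layering, so the layers act in series and the equivalent K is the thickness-weighted harmonic mean.
Total thickness L = 10.1 + 1.81 + 6.75 + 8.57 = 27.23 m.
Σ(b_i/K_i) = 10.1/2.22 + 1.81/843 + 6.75/40.5 + 8.57/0.939 = 13.85 d.
K_eq = L / Σ(b_i/K_i) = 27.23 / 13.85 = 1.967 m/day.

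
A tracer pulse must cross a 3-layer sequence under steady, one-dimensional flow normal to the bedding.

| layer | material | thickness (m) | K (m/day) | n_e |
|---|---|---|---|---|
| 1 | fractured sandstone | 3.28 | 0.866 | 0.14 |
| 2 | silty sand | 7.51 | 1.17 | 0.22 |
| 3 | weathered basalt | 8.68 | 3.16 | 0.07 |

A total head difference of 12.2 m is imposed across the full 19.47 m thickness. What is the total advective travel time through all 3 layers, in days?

With flow normal to the layers, continuity requires the same specific discharge q through every layer.
Σ(b_i/K_i) = 3.28/0.866 + 7.51/1.17 + 8.68/3.16 = 12.95 d.
q = Δh / Σ(b_i/K_i) = 12.2 / 12.95 = 0.9419 m/day.
In each layer the seepage velocity is v_i = q/n_i, so the layer transit time is t_i = b_i·n_i / q:
  layer 1 (fractured sandstone): t_1 = 3.28 × 0.14 / 0.9419 = 0.4875 d
  layer 2 (silty sand): t_2 = 7.51 × 0.22 / 0.9419 = 1.754 d
  layer 3 (weathered basalt): t_3 = 8.68 × 0.07 / 0.9419 = 0.6451 d
Total t = Σ t_i = 2.887 days.

2.89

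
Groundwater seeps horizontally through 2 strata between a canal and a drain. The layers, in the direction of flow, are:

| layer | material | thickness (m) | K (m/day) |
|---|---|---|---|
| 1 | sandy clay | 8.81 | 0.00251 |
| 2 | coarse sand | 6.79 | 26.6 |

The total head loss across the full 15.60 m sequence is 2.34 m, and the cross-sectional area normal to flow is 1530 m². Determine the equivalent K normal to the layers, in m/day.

0.00444

Flow is perpendicular to layering, so the layers act in series and the equivalent K is the thickness-weighted harmonic mean.
Total thickness L = 8.81 + 6.79 = 15.60 m.
Σ(b_i/K_i) = 8.81/0.00251 + 6.79/26.6 = 3510 d.
K_eq = L / Σ(b_i/K_i) = 15.60 / 3510 = 0.004444 m/day.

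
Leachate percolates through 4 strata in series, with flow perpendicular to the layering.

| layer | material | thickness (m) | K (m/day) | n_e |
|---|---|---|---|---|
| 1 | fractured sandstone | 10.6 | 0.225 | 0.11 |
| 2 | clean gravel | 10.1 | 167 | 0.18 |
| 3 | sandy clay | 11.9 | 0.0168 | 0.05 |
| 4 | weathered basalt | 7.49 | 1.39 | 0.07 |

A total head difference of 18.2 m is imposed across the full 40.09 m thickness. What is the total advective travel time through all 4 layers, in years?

0.470

With flow normal to the layers, continuity requires the same specific discharge q through every layer.
Σ(b_i/K_i) = 10.6/0.225 + 10.1/167 + 11.9/0.0168 + 7.49/1.39 = 760.9 d.
q = Δh / Σ(b_i/K_i) = 18.2 / 760.9 = 0.02392 m/day.
In each layer the seepage velocity is v_i = q/n_i, so the layer transit time is t_i = b_i·n_i / q:
  layer 1 (fractured sandstone): t_1 = 10.6 × 0.11 / 0.02392 = 48.75 d
  layer 2 (clean gravel): t_2 = 10.1 × 0.18 / 0.02392 = 76.01 d
  layer 3 (sandy clay): t_3 = 11.9 × 0.05 / 0.02392 = 24.88 d
  layer 4 (weathered basalt): t_4 = 7.49 × 0.07 / 0.02392 = 21.92 d
Total t = Σ t_i = 171.5 days = 0.4697 years.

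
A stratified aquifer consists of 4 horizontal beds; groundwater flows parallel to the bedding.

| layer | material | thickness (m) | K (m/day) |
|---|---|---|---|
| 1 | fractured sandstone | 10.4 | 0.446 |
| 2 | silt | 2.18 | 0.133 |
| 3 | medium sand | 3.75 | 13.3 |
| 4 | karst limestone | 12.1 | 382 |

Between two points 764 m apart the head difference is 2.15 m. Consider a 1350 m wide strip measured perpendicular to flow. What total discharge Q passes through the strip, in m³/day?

Flow is parallel to layering, so each bed carries its own Darcy discharge and the transmissivities add.
Σ(K_i·b_i) = 0.446×10.4 + 0.133×2.18 + 13.3×3.75 + 382×12.1 = 4677 m²/day.
Hydraulic gradient i = Δh / L = 2.15 / 764 = 0.002814.
Q = Σ(K_i·b_i) · W · i = 4677 × 1350 × 0.002814 = 17768 m³/day.

17800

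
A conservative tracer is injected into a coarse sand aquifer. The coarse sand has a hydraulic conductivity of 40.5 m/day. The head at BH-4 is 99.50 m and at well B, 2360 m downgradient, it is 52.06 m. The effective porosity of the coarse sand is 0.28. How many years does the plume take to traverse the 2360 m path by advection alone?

Hydraulic gradient i = (99.50 − 52.06) / 2360 = 47.44 / 2360 = 0.02010.
Darcy flux q = K · i = 40.50 × 0.02010 = 0.8141 m/day.
Seepage velocity v = q / n_e = 0.8141 / 0.28 = 2.908 m/day.
Travel time t = L / v = 2360 / 2.908 = 811.7 days = 2.222 years.

2.22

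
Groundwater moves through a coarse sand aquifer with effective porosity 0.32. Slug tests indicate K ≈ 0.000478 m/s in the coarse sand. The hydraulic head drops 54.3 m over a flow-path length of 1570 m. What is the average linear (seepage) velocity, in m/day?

4.46

Convert K: 0.000478 m/s × 86400 = 41.30 m/day.
Hydraulic gradient i = Δh / L = 54.3 / 1570 = 0.03459.
Darcy flux q = K · i = 41.30 × 0.03459 = 1.428 m/day.
Seepage velocity v = q / n_e = 1.428 / 0.32 = 4.464 m/day.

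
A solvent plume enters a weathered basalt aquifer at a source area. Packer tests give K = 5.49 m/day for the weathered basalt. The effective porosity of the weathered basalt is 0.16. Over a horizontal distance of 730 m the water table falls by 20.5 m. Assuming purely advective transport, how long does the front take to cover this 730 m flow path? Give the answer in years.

2.07

Hydraulic gradient i = Δh / L = 20.5 / 730 = 0.02808.
Darcy flux q = K · i = 5.490 × 0.02808 = 0.1542 m/day.
Seepage velocity v = q / n_e = 0.1542 / 0.16 = 0.9636 m/day.
Travel time t = L / v = 730 / 0.9636 = 757.6 days = 2.074 years.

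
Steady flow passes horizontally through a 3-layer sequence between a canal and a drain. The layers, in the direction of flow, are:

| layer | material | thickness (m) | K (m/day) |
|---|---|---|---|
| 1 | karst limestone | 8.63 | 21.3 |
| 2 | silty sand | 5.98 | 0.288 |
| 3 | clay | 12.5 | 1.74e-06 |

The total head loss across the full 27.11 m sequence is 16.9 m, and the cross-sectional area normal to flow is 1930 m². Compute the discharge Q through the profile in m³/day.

0.00454

Flow is perpendicular to layering, so the layers act in series and the equivalent K is the thickness-weighted harmonic mean.
Total thickness L = 8.63 + 5.98 + 12.5 = 27.11 m.
Σ(b_i/K_i) = 8.63/21.3 + 5.98/0.288 + 12.5/1.74e-06 = 7.184e+06 d.
K_eq = L / Σ(b_i/K_i) = 27.11 / 7.184e+06 = 3.774e-06 m/day.
Q = K_eq · A · (Δh/L) = 3.774e-06 × 1930 × (16.9/27.11) = 0.004540 m³/day.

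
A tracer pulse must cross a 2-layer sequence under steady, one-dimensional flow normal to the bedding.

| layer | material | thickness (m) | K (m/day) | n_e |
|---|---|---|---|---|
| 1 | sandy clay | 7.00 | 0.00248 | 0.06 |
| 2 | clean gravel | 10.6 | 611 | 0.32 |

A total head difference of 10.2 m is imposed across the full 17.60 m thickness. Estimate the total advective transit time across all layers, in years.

With flow normal to the layers, continuity requires the same specific discharge q through every layer.
Σ(b_i/K_i) = 7.00/0.00248 + 10.6/611 = 2823 d.
q = Δh / Σ(b_i/K_i) = 10.2 / 2823 = 0.003614 m/day.
In each layer the seepage velocity is v_i = q/n_i, so the layer transit time is t_i = b_i·n_i / q:
  layer 1 (sandy clay): t_1 = 7.00 × 0.06 / 0.003614 = 116.2 d
  layer 2 (clean gravel): t_2 = 10.6 × 0.32 / 0.003614 = 938.7 d
Total t = Σ t_i = 1055 days = 2.888 years.

2.89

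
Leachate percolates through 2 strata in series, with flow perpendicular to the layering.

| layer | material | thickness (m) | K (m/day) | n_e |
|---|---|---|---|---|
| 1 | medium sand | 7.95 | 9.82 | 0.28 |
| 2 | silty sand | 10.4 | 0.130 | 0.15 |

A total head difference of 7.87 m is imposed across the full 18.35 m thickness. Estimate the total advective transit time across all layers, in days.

38.9

With flow normal to the layers, continuity requires the same specific discharge q through every layer.
Σ(b_i/K_i) = 7.95/9.82 + 10.4/0.130 = 80.81 d.
q = Δh / Σ(b_i/K_i) = 7.87 / 80.81 = 0.09739 m/day.
In each layer the seepage velocity is v_i = q/n_i, so the layer transit time is t_i = b_i·n_i / q:
  layer 1 (medium sand): t_1 = 7.95 × 0.28 / 0.09739 = 22.86 d
  layer 2 (silty sand): t_2 = 10.4 × 0.15 / 0.09739 = 16.02 d
Total t = Σ t_i = 38.87 days.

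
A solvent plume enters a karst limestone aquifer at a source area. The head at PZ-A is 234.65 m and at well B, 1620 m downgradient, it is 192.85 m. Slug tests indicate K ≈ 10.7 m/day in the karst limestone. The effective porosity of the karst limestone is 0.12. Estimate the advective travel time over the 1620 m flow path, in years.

Hydraulic gradient i = (234.65 − 192.85) / 1620 = 41.8 / 1620 = 0.02580.
Darcy flux q = K · i = 10.70 × 0.02580 = 0.2761 m/day.
Seepage velocity v = q / n_e = 0.2761 / 0.12 = 2.301 m/day.
Travel time t = L / v = 1620 / 2.301 = 704.1 days = 1.928 years.

1.93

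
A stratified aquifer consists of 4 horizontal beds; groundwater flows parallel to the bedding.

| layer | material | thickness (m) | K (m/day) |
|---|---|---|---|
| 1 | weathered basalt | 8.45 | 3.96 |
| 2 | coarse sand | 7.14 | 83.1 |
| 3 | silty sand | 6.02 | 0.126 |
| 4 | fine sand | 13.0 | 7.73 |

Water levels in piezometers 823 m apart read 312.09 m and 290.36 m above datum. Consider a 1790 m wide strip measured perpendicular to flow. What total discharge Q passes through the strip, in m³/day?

Flow is parallel to layering, so each bed carries its own Darcy discharge and the transmissivities add.
Σ(K_i·b_i) = 3.96×8.45 + 83.1×7.14 + 0.126×6.02 + 7.73×13.0 = 728.0 m²/day.
Hydraulic gradient i = (312.09 − 290.36) / 823 = 21.73 / 823 = 0.02640.
Q = Σ(K_i·b_i) · W · i = 728.0 × 1790 × 0.02640 = 34409 m³/day.

34400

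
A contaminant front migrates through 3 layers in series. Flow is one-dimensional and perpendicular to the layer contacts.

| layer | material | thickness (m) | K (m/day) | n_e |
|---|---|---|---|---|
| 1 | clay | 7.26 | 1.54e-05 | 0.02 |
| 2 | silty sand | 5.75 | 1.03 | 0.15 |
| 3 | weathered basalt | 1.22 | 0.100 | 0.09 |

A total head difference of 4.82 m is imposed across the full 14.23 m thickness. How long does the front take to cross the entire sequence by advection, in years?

299

With flow normal to the layers, continuity requires the same specific discharge q through every layer.
Σ(b_i/K_i) = 7.26/1.54e-05 + 5.75/1.03 + 1.22/0.100 = 4.714e+05 d.
q = Δh / Σ(b_i/K_i) = 4.82 / 4.714e+05 = 1.022e-05 m/day.
In each layer the seepage velocity is v_i = q/n_i, so the layer transit time is t_i = b_i·n_i / q:
  layer 1 (clay): t_1 = 7.26 × 0.02 / 1.022e-05 = 14202 d
  layer 2 (silty sand): t_2 = 5.75 × 0.15 / 1.022e-05 = 84362 d
  layer 3 (weathered basalt): t_3 = 1.22 × 0.09 / 1.022e-05 = 10740 d
Total t = Σ t_i = 1.093e+05 days = 299.3 years.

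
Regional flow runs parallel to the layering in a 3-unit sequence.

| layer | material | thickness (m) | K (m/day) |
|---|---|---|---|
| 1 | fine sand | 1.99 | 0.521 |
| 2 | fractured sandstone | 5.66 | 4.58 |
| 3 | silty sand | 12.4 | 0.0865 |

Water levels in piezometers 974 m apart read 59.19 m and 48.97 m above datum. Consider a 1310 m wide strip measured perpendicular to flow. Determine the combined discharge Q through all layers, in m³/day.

Flow is parallel to layering, so each bed carries its own Darcy discharge and the transmissivities add.
Σ(K_i·b_i) = 0.521×1.99 + 4.58×5.66 + 0.0865×12.4 = 28.03 m²/day.
Hydraulic gradient i = (59.19 − 48.97) / 974 = 10.22 / 974 = 0.01049.
Q = Σ(K_i·b_i) · W · i = 28.03 × 1310 × 0.01049 = 385.3 m³/day.

385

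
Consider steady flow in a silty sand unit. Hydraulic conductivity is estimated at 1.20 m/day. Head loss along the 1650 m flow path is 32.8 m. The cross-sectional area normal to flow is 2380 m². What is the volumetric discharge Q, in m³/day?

Hydraulic gradient i = Δh / L = 32.8 / 1650 = 0.01988.
Darcy's law: Q = K · A · i = 1.200 × 2380 × 0.01988 = 56.77 m³/day.

56.8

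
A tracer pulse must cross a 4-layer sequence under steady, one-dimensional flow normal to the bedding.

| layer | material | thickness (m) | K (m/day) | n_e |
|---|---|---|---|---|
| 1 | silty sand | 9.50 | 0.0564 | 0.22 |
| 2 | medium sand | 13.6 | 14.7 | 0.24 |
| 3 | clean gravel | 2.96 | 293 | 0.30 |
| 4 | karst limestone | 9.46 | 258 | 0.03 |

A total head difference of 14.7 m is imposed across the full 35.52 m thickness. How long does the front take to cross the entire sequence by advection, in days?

75.2

With flow normal to the layers, continuity requires the same specific discharge q through every layer.
Σ(b_i/K_i) = 9.50/0.0564 + 13.6/14.7 + 2.96/293 + 9.46/258 = 169.4 d.
q = Δh / Σ(b_i/K_i) = 14.7 / 169.4 = 0.08677 m/day.
In each layer the seepage velocity is v_i = q/n_i, so the layer transit time is t_i = b_i·n_i / q:
  layer 1 (silty sand): t_1 = 9.50 × 0.22 / 0.08677 = 24.09 d
  layer 2 (medium sand): t_2 = 13.6 × 0.24 / 0.08677 = 37.62 d
  layer 3 (clean gravel): t_3 = 2.96 × 0.30 / 0.08677 = 10.23 d
  layer 4 (karst limestone): t_4 = 9.46 × 0.03 / 0.08677 = 3.271 d
Total t = Σ t_i = 75.21 days.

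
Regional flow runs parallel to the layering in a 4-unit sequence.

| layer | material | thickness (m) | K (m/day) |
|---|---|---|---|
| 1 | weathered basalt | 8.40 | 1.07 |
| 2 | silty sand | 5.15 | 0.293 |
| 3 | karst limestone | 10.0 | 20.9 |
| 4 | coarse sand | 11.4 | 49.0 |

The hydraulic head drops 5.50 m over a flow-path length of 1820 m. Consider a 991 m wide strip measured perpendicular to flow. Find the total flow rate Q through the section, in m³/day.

Flow is parallel to layering, so each bed carries its own Darcy discharge and the transmissivities add.
Σ(K_i·b_i) = 1.07×8.40 + 0.293×5.15 + 20.9×10.0 + 49.0×11.4 = 778.1 m²/day.
Hydraulic gradient i = Δh / L = 5.50 / 1820 = 0.003022.
Q = Σ(K_i·b_i) · W · i = 778.1 × 991 × 0.003022 = 2330 m³/day.

2330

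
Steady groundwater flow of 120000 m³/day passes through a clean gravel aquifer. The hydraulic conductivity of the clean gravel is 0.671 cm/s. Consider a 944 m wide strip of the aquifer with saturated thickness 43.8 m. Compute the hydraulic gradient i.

0.00501

Convert K: 0.671 cm/s × 864 = 579.7 m/day.
Cross-sectional area A = 944 × 43.8 = 41347 m².
From Q = K·A·i, i = Q / (K·A) = 120000 / (579.7 × 41347) = 0.005006.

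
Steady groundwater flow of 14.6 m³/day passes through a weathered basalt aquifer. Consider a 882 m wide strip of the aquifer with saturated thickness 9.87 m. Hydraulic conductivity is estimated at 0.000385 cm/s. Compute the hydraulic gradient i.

0.00504

Convert K: 0.000385 cm/s × 864 = 0.3326 m/day.
Cross-sectional area A = 882 × 9.87 = 8705 m².
From Q = K·A·i, i = Q / (K·A) = 14.6 / (0.3326 × 8705) = 0.005042.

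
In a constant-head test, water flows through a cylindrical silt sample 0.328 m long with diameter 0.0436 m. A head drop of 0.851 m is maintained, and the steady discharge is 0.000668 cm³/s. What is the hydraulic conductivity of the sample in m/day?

0.0149

Cross-sectional area A = π·(d/2)² = π × (0.0436/2)² = 0.001493 m².
Convert discharge: 0.000668 cm³/s = 6.680e-10 m³/s.
Darcy's law rearranged: K = Q·L / (A·Δh) = 6.680e-10 × 0.328 / (0.001493 × 0.851) = 1.724e-07 m/s = 0.01490 m/day.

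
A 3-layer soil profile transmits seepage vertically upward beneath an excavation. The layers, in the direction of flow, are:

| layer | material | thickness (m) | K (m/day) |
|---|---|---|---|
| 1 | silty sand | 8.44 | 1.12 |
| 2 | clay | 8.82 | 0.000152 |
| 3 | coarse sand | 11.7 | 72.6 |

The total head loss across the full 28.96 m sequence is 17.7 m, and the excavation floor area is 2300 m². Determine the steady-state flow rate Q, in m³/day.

0.701

Flow is perpendicular to layering, so the layers act in series and the equivalent K is the thickness-weighted harmonic mean.
Total thickness L = 8.44 + 8.82 + 11.7 = 28.96 m.
Σ(b_i/K_i) = 8.44/1.12 + 8.82/0.000152 + 11.7/72.6 = 58034 d.
K_eq = L / Σ(b_i/K_i) = 28.96 / 58034 = 0.0004990 m/day.
Q = K_eq · A · (Δh/L) = 0.0004990 × 2300 × (17.7/28.96) = 0.7015 m³/day.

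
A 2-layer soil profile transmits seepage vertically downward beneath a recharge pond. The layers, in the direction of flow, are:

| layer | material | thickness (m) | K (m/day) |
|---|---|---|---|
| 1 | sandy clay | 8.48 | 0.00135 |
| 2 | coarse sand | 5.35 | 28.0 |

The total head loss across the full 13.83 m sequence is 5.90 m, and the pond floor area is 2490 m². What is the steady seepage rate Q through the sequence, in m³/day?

2.34

Flow is perpendicular to layering, so the layers act in series and the equivalent K is the thickness-weighted harmonic mean.
Total thickness L = 8.48 + 5.35 = 13.83 m.
Σ(b_i/K_i) = 8.48/0.00135 + 5.35/28.0 = 6282 d.
K_eq = L / Σ(b_i/K_i) = 13.83 / 6282 = 0.002202 m/day.
Q = K_eq · A · (Δh/L) = 0.002202 × 2490 × (5.90/13.83) = 2.339 m³/day.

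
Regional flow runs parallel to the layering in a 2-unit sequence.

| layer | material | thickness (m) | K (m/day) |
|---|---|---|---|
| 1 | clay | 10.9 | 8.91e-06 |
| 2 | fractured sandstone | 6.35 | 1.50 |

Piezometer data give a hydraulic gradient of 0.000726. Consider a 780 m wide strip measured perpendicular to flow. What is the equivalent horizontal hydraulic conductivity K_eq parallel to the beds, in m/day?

0.552

Flow is parallel to layering, so each bed carries its own Darcy discharge and the transmissivities add.
Σ(K_i·b_i) = 8.91e-06×10.9 + 1.50×6.35 = 9.525 m²/day.
Total thickness b = 17.25 m, so K_eq = Σ(K_i·b_i)/b = 0.5522 m/day.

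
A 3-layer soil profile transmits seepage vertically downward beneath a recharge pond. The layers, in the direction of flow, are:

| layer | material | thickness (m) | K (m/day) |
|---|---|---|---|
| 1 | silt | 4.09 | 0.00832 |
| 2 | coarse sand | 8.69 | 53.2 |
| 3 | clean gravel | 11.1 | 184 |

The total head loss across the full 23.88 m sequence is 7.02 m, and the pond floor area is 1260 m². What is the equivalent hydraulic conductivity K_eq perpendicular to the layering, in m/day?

Flow is perpendicular to layering, so the layers act in series and the equivalent K is the thickness-weighted harmonic mean.
Total thickness L = 4.09 + 8.69 + 11.1 = 23.88 m.
Σ(b_i/K_i) = 4.09/0.00832 + 8.69/53.2 + 11.1/184 = 491.8 d.
K_eq = L / Σ(b_i/K_i) = 23.88 / 491.8 = 0.04856 m/day.

0.0486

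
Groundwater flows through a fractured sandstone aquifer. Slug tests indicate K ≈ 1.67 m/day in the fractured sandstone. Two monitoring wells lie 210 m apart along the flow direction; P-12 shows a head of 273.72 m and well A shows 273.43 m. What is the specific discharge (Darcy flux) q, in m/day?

0.00231

Hydraulic gradient i = (273.72 − 273.43) / 210 = 0.29 / 210 = 0.001381.
Specific discharge q = K · i = 1.670 × 0.001381 = 0.002306 m/day.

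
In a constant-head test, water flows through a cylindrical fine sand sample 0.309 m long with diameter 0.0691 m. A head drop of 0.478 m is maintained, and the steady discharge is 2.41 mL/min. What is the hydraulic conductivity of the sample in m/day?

Cross-sectional area A = π·(d/2)² = π × (0.0691/2)² = 0.003750 m².
Convert discharge: 2.41 mL/min = 4.017e-08 m³/s.
Darcy's law rearranged: K = Q·L / (A·Δh) = 4.017e-08 × 0.309 / (0.003750 × 0.478) = 6.924e-06 m/s = 0.5982 m/day.

0.598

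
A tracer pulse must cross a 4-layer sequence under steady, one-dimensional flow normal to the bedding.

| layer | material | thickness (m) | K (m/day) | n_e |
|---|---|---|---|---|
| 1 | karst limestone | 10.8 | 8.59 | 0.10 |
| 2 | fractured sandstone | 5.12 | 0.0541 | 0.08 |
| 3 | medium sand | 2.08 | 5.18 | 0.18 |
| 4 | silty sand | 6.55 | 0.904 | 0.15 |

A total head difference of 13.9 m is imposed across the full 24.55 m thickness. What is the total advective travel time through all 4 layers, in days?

With flow normal to the layers, continuity requires the same specific discharge q through every layer.
Σ(b_i/K_i) = 10.8/8.59 + 5.12/0.0541 + 2.08/5.18 + 6.55/0.904 = 103.5 d.
q = Δh / Σ(b_i/K_i) = 13.9 / 103.5 = 0.1342 m/day.
In each layer the seepage velocity is v_i = q/n_i, so the layer transit time is t_i = b_i·n_i / q:
  layer 1 (karst limestone): t_1 = 10.8 × 0.10 / 0.1342 = 8.045 d
  layer 2 (fractured sandstone): t_2 = 5.12 × 0.08 / 0.1342 = 3.051 d
  layer 3 (medium sand): t_3 = 2.08 × 0.18 / 0.1342 = 2.789 d
  layer 4 (silty sand): t_4 = 6.55 × 0.15 / 0.1342 = 7.319 d
Total t = Σ t_i = 21.20 days.

21.2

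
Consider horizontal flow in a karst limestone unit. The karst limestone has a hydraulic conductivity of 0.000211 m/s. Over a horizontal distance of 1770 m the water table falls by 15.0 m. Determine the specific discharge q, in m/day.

Convert K: 0.000211 m/s × 86400 = 18.23 m/day.
Hydraulic gradient i = Δh / L = 15.0 / 1770 = 0.008475.
Specific discharge q = K · i = 18.23 × 0.008475 = 0.1545 m/day.

0.154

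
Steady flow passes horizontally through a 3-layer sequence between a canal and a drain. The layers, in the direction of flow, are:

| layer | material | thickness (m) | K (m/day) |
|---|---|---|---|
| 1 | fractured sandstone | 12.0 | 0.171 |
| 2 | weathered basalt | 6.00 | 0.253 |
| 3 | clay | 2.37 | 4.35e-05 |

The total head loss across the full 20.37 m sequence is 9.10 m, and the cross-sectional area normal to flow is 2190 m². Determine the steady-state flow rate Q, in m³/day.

Flow is perpendicular to layering, so the layers act in series and the equivalent K is the thickness-weighted harmonic mean.
Total thickness L = 12.0 + 6.00 + 2.37 = 20.37 m.
Σ(b_i/K_i) = 12.0/0.171 + 6.00/0.253 + 2.37/4.35e-05 = 54577 d.
K_eq = L / Σ(b_i/K_i) = 20.37 / 54577 = 0.0003732 m/day.
Q = K_eq · A · (Δh/L) = 0.0003732 × 2190 × (9.10/20.37) = 0.3652 m³/day.

0.365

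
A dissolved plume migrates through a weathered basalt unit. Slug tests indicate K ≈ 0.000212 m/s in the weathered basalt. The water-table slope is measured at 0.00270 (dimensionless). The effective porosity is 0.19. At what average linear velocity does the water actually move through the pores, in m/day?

0.260

Convert K: 0.000212 m/s × 86400 = 18.32 m/day.
Hydraulic gradient i = 0.00270.
Darcy flux q = K · i = 18.32 × 0.002700 = 0.04946 m/day.
Seepage velocity v = q / n_e = 0.04946 / 0.19 = 0.2603 m/day.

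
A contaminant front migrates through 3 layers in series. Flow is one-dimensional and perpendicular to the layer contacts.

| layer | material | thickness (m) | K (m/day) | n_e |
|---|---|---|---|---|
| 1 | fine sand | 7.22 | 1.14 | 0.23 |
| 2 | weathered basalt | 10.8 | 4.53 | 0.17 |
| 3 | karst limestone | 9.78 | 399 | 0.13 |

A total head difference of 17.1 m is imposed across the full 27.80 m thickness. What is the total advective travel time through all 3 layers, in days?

2.44

With flow normal to the layers, continuity requires the same specific discharge q through every layer.
Σ(b_i/K_i) = 7.22/1.14 + 10.8/4.53 + 9.78/399 = 8.742 d.
q = Δh / Σ(b_i/K_i) = 17.1 / 8.742 = 1.956 m/day.
In each layer the seepage velocity is v_i = q/n_i, so the layer transit time is t_i = b_i·n_i / q:
  layer 1 (fine sand): t_1 = 7.22 × 0.23 / 1.956 = 0.8489 d
  layer 2 (weathered basalt): t_2 = 10.8 × 0.17 / 1.956 = 0.9386 d
  layer 3 (karst limestone): t_3 = 9.78 × 0.13 / 1.956 = 0.6500 d
Total t = Σ t_i = 2.438 days.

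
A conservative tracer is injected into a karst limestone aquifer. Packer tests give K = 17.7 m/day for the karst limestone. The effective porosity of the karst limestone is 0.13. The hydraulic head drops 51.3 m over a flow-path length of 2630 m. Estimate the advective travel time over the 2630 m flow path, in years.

2.71

Hydraulic gradient i = Δh / L = 51.3 / 2630 = 0.01951.
Darcy flux q = K · i = 17.70 × 0.01951 = 0.3453 m/day.
Seepage velocity v = q / n_e = 0.3453 / 0.13 = 2.656 m/day.
Travel time t = L / v = 2630 / 2.656 = 990.3 days = 2.711 years.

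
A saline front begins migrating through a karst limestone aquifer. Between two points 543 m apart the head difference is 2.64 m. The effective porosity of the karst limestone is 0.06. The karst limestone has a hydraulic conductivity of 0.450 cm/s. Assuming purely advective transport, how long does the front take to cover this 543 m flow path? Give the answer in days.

17.2

Convert K: 0.450 cm/s × 864 = 388.8 m/day.
Hydraulic gradient i = Δh / L = 2.64 / 543 = 0.004862.
Darcy flux q = K · i = 388.8 × 0.004862 = 1.890 m/day.
Seepage velocity v = q / n_e = 1.890 / 0.06 = 31.50 m/day.
Travel time t = L / v = 543 / 31.50 = 17.24 days.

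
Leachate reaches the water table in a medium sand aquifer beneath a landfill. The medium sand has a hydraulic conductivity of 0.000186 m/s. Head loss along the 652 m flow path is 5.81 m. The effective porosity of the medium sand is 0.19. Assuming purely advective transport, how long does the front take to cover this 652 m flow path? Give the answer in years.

2.37

Convert K: 0.000186 m/s × 86400 = 16.07 m/day.
Hydraulic gradient i = Δh / L = 5.81 / 652 = 0.008911.
Darcy flux q = K · i = 16.07 × 0.008911 = 0.1432 m/day.
Seepage velocity v = q / n_e = 0.1432 / 0.19 = 0.7537 m/day.
Travel time t = L / v = 652 / 0.7537 = 865.1 days = 2.368 years.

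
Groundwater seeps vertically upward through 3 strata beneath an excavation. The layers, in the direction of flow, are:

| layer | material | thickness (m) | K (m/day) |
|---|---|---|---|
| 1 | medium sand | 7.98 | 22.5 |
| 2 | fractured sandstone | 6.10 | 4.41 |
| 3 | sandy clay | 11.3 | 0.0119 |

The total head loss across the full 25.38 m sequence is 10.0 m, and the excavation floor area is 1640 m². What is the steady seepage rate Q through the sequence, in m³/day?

Flow is perpendicular to layering, so the layers act in series and the equivalent K is the thickness-weighted harmonic mean.
Total thickness L = 7.98 + 6.10 + 11.3 = 25.38 m.
Σ(b_i/K_i) = 7.98/22.5 + 6.10/4.41 + 11.3/0.0119 = 951.3 d.
K_eq = L / Σ(b_i/K_i) = 25.38 / 951.3 = 0.02668 m/day.
Q = K_eq · A · (Δh/L) = 0.02668 × 1640 × (10.0/25.38) = 17.24 m³/day.

17.2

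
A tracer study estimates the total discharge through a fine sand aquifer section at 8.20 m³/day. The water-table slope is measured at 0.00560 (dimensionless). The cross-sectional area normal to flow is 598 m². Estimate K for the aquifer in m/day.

Hydraulic gradient i = 0.00560.
From Q = K·A·i, K = Q / (A·i) = 8.20 / (598.0 × 0.005600) = 2.449 m/day.

2.45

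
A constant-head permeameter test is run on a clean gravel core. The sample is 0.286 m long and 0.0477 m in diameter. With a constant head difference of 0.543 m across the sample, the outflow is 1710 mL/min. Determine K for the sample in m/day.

Cross-sectional area A = π·(d/2)² = π × (0.0477/2)² = 0.001787 m².
Convert discharge: 1710 mL/min = 2.850e-05 m³/s.
Darcy's law rearranged: K = Q·L / (A·Δh) = 2.850e-05 × 0.286 / (0.001787 × 0.543) = 0.008400 m/s = 725.8 m/day.

726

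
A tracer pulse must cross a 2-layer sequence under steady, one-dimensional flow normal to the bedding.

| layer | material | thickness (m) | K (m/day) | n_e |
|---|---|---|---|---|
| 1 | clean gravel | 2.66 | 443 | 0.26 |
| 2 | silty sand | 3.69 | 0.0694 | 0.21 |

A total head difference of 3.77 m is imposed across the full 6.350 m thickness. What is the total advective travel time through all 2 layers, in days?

20.7

With flow normal to the layers, continuity requires the same specific discharge q through every layer.
Σ(b_i/K_i) = 2.66/443 + 3.69/0.0694 = 53.18 d.
q = Δh / Σ(b_i/K_i) = 3.77 / 53.18 = 0.07090 m/day.
In each layer the seepage velocity is v_i = q/n_i, so the layer transit time is t_i = b_i·n_i / q:
  layer 1 (clean gravel): t_1 = 2.66 × 0.26 / 0.07090 = 9.755 d
  layer 2 (silty sand): t_2 = 3.69 × 0.21 / 0.07090 = 10.93 d
Total t = Σ t_i = 20.69 days.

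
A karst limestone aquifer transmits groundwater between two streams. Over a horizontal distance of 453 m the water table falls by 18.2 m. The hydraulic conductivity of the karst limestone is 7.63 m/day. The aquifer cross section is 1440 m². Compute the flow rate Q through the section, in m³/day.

441

Hydraulic gradient i = Δh / L = 18.2 / 453 = 0.04018.
Darcy's law: Q = K · A · i = 7.630 × 1440 × 0.04018 = 441.4 m³/day.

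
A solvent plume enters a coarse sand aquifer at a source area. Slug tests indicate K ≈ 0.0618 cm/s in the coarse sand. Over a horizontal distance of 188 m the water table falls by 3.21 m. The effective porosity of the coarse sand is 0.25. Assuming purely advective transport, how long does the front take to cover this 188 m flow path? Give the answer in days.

Convert K: 0.0618 cm/s × 864 = 53.40 m/day.
Hydraulic gradient i = Δh / L = 3.21 / 188 = 0.01707.
Darcy flux q = K · i = 53.40 × 0.01707 = 0.9117 m/day.
Seepage velocity v = q / n_e = 0.9117 / 0.25 = 3.647 m/day.
Travel time t = L / v = 188 / 3.647 = 51.55 days.

51.6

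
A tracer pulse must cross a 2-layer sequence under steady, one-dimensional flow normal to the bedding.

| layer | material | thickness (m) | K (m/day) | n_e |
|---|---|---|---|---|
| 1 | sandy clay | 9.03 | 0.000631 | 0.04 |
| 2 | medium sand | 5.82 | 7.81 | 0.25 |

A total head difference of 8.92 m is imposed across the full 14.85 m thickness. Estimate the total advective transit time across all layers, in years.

7.98

With flow normal to the layers, continuity requires the same specific discharge q through every layer.
Σ(b_i/K_i) = 9.03/0.000631 + 5.82/7.81 = 14311 d.
q = Δh / Σ(b_i/K_i) = 8.92 / 14311 = 0.0006233 m/day.
In each layer the seepage velocity is v_i = q/n_i, so the layer transit time is t_i = b_i·n_i / q:
  layer 1 (sandy clay): t_1 = 9.03 × 0.04 / 0.0006233 = 579.5 d
  layer 2 (medium sand): t_2 = 5.82 × 0.25 / 0.0006233 = 2334 d
Total t = Σ t_i = 2914 days = 7.978 years.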